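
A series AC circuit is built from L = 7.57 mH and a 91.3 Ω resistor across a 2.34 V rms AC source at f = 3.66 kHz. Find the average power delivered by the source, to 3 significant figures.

12.9 mW

ω = 2πf = 23000 rad/s
X_L = ωL = 174 Ω
Z = 91.3 + j174 Ω
|Z| = √(91.3² + 174²) = 197 Ω
∠Z = arctan(174/91.3) = 62.3°
I = V/|Z| = 11.9 mA
P = VI cos φ = 2.34 × 0.0119 × cos(62.3°) = 12.9 mW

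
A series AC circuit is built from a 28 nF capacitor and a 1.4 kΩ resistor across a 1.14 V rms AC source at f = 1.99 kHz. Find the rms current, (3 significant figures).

ω = 2πf = 12500 rad/s
X_C = 1/(ωC) = 2860 Ω
Z = 1400 − j2860 Ω
|Z| = √(1400² + 2860²) = 3180 Ω
I = V/|Z| = 1.14/3180 = 358 μA

358 μA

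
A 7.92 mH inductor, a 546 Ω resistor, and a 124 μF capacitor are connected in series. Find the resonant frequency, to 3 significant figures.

161 Hz

ω₀ = 1/√(LC) = 1/√(0.00792 × 0.000124) = 1009 rad/s
f₀ = ω₀/(2π) = 161 Hz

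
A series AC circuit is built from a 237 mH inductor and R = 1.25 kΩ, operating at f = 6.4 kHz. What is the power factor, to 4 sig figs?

0.1300

ω = 2πf = 40210 rad/s
X_L = ωL = 9530 Ω
Z = 1250 + j9530 Ω
|Z| = √(1250² + 9530²) = 9612 Ω
∠Z = arctan(9530/1250) = 82.53°
cos φ = cos(82.53°) = 0.1300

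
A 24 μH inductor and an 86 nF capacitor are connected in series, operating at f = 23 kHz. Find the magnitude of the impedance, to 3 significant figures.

ω = 2πf = 144500 rad/s
X_L = ωL = 3.47 Ω
X_C = 1/(ωC) = 80.5 Ω
Net reactance X = X_L − X_C = -77.0 Ω
Z = − j77.0 Ω
|Z| = √(0² + 77.0²) = 77.0 Ω

77.0 Ω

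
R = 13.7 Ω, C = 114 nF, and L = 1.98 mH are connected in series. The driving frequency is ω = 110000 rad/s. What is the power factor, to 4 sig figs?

0.09875

X_L = ωL = 217.8 Ω
X_C = 1/(ωC) = 79.74 Ω
Net reactance X = X_L − X_C = 138.1 Ω
Z = 13.70 + j138.1 Ω
|Z| = √(13.70² + 138.1²) = 138.7 Ω
∠Z = arctan(138.1/13.70) = 84.33°
cos φ = cos(84.33°) = 0.09875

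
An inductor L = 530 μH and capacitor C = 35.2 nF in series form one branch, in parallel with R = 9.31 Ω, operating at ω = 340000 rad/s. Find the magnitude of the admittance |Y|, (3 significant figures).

108 mS

X_L = ωL = 180 Ω
X_C = 1/(ωC) = 83.6 Ω
Branch 1: Z₁ = R = 9.31 Ω
Branch 2 (series LC): Z₂ = j(X_L − X_C) = j96.6 Ω
Parallel: Z = Z₁Z₂/(Z₁+Z₂), |Z| = 9.27 Ω, ∠Z = 5.50°
|Y| = 1/|Z| = 108 mS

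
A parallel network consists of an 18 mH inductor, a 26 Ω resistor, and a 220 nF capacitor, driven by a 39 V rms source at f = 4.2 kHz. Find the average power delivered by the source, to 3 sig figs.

ω = 2πf = 26390 rad/s
X_L = ωL = 475 Ω
X_C = 1/(ωC) = 172 Ω
Parallel: admittances add. Y = 1/R + 1/(jωL) + jωC
Y = (0.0385 + j0.00370) S
|Y| = 0.0386 S → |Z| = 1/|Y| = 25.9 Ω, ∠Z = −∠Y = -5.50°
I = V/|Z| = 1.51 A
P = VI cos φ = 39 × 1.51 × cos(-5.50°) = 58.5 W

58.5 W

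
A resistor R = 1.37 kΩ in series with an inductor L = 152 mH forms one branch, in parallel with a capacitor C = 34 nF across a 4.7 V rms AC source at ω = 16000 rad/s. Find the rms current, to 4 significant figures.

1.368 mA

X_L = ωL = 2432 Ω
X_C = 1/(ωC) = 1838 Ω
Branch 1 (R+jX_L): Z₁ = 1370 + j2432 Ω, |Z₁| = 2791 Ω
Branch 2 (−jX_C): Z₂ = −j1838 Ω
Parallel: Z = Z₁Z₂/(Z₁+Z₂), |Z| = 3436 Ω, ∠Z = -52.83°
I = V/|Z| = 4.7/3436 = 1.368 mA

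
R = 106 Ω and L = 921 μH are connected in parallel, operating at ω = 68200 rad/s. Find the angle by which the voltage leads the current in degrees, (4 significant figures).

59.35°

X_L = ωL = 62.81 Ω
Parallel: admittances add. Y = 1/R + 1/(jωL)
Y = (0.009434 − j0.01592) S
|Y| = 0.01851 S → |Z| = 1/|Y| = 54.04 Ω, ∠Z = −∠Y = 59.35°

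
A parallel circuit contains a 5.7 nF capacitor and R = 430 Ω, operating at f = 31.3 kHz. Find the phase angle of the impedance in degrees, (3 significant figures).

-25.7°

ω = 2πf = 196700 rad/s
X_C = 1/(ωC) = 892 Ω
Parallel: admittances add. Y = 1/R + jωC
Y = (0.00233 + j0.00112) S
|Y| = 0.00258 S → |Z| = 1/|Y| = 387 Ω, ∠Z = −∠Y = -25.7°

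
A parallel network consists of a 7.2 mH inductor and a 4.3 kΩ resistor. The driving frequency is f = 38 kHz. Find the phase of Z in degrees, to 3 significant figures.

68.2°

ω = 2πf = 238800 rad/s
X_L = ωL = 1720 Ω
Parallel: admittances add. Y = 1/R + 1/(jωL)
Y = (0.000233 − j0.000582) S
|Y| = 0.000626 S → |Z| = 1/|Y| = 1600 Ω, ∠Z = −∠Y = 68.2°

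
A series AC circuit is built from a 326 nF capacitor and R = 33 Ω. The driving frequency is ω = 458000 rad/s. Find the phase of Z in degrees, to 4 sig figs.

-11.47°

X_C = 1/(ωC) = 6.698 Ω
Z = 33.00 − j6.698 Ω
|Z| = √(33.00² + 6.698²) = 33.67 Ω
∠Z = arctan(-6.698/33.00) = -11.47°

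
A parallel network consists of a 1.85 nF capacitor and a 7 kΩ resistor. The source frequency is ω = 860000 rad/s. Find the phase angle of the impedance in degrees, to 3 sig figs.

X_C = 1/(ωC) = 629 Ω
Parallel: admittances add. Y = 1/R + jωC
Y = (0.000143 + j0.00159) S
|Y| = 0.00160 S → |Z| = 1/|Y| = 626 Ω, ∠Z = −∠Y = -84.9°

-84.9°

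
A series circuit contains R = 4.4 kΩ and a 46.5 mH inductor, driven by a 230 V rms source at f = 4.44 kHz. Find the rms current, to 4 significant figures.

ω = 2πf = 27900 rad/s
X_L = ωL = 1297 Ω
Z = 4400 + j1297 Ω
|Z| = √(4400² + 1297²) = 4587 Ω
I = V/|Z| = 230/4587 = 50.14 mA

50.14 mA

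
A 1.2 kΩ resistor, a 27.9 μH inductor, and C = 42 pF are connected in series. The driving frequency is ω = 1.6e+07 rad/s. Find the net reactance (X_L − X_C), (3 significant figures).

-1040 Ω

X_L = ωL = 446 Ω
X_C = 1/(ωC) = 1490 Ω
X = 446 − 1490 = -1040 Ω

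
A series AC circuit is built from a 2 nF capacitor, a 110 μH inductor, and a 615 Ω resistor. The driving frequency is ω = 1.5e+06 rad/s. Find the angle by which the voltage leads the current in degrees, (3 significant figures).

-15.3°

X_L = ωL = 165 Ω
X_C = 1/(ωC) = 333 Ω
Net reactance X = X_L − X_C = -168 Ω
Z = 615 − j168 Ω
|Z| = √(615² + 168²) = 638 Ω
∠Z = arctan(-168/615) = -15.3°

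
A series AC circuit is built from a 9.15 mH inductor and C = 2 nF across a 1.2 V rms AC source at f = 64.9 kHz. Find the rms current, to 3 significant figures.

ω = 2πf = 407800 rad/s
X_L = ωL = 3730 Ω
X_C = 1/(ωC) = 1230 Ω
Net reactance X = X_L − X_C = 2510 Ω
Z = j2510 Ω
|Z| = √(0² + 2510²) = 2510 Ω
I = V/|Z| = 1.2/2510 = 479 μA

479 μA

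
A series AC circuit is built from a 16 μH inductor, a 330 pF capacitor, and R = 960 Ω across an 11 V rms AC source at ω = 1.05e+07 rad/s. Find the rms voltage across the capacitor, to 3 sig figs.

X_L = ωL = 168 Ω
X_C = 1/(ωC) = 289 Ω
Net reactance X = X_L − X_C = -121 Ω
Z = 960 − j121 Ω
|Z| = √(960² + 121²) = 968 Ω
I = V/|Z| = 11.4 mA
V_C = I·|Z_C| = 0.0114 × 289 = 3.28 V

3.28 V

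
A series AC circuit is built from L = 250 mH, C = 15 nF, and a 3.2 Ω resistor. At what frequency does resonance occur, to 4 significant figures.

2.599 kHz

ω₀ = 1/√(LC) = 1/√(0.25 × 1.5e-08) = 16330 rad/s
f₀ = ω₀/(2π) = 2.599 kHz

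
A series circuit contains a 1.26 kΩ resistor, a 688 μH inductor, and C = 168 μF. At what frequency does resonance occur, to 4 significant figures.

468.1 Hz

ω₀ = 1/√(LC) = 1/√(0.000688 × 0.000168) = 2941 rad/s
f₀ = ω₀/(2π) = 468.1 Hz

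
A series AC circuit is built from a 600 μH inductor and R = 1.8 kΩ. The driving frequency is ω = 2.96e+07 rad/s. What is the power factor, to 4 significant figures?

0.1008

X_L = ωL = 17760 Ω
Z = 1800 + j17760 Ω
|Z| = √(1800² + 17760²) = 17850 Ω
∠Z = arctan(17760/1800) = 84.21°
cos φ = cos(84.21°) = 0.1008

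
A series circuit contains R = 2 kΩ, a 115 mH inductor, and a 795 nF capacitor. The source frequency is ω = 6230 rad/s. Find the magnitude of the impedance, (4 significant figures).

2065 Ω

X_L = ωL = 716.5 Ω
X_C = 1/(ωC) = 201.9 Ω
Net reactance X = X_L − X_C = 514.5 Ω
Z = 2000 + j514.5 Ω
|Z| = √(2000² + 514.5²) = 2065 Ω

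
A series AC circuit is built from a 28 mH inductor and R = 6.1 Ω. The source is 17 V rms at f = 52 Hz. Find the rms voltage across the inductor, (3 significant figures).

ω = 2πf = 326.7 rad/s
X_L = ωL = 9.15 Ω
Z = 6.10 + j9.15 Ω
|Z| = √(6.10² + 9.15²) = 11.0 Ω
I = V/|Z| = 1.55 A
V_L = I·|Z_L| = 1.55 × 9.15 = 14.1 V

14.1 V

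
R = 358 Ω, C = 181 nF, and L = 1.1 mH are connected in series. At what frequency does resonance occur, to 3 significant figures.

11.3 kHz

ω₀ = 1/√(LC) = 1/√(0.0011 × 1.81e-07) = 70870 rad/s
f₀ = ω₀/(2π) = 11.3 kHz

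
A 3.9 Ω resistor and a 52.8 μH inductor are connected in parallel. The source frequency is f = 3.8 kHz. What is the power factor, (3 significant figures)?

0.308

ω = 2πf = 23880 rad/s
X_L = ωL = 1.26 Ω
Parallel: admittances add. Y = 1/R + 1/(jωL)
Y = (0.256 − j0.793) S
|Y| = 0.834 S → |Z| = 1/|Y| = 1.20 Ω, ∠Z = −∠Y = 72.1°
cos φ = cos(72.1°) = 0.308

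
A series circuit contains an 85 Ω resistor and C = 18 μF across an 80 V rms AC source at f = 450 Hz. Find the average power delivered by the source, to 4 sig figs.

71.47 W

ω = 2πf = 2827 rad/s
X_C = 1/(ωC) = 19.65 Ω
Z = 85.00 − j19.65 Ω
|Z| = √(85.00² + 19.65²) = 87.24 Ω
∠Z = arctan(-19.65/85.00) = -13.02°
I = V/|Z| = 917.0 mA
P = VI cos φ = 80 × 0.9170 × cos(-13.02°) = 71.47 W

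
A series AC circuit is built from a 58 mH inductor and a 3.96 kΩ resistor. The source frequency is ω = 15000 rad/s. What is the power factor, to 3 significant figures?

0.977

X_L = ωL = 870 Ω
Z = 3960 + j870 Ω
|Z| = √(3960² + 870²) = 4050 Ω
∠Z = arctan(870/3960) = 12.4°
cos φ = cos(12.4°) = 0.977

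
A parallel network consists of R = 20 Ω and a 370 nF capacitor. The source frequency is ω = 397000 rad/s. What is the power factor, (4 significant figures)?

X_C = 1/(ωC) = 6.808 Ω
Parallel: admittances add. Y = 1/R + jωC
Y = (0.05000 + j0.1469) S
|Y| = 0.1552 S → |Z| = 1/|Y| = 6.445 Ω, ∠Z = −∠Y = -71.20°
cos φ = cos(-71.20°) = 0.3222

0.3222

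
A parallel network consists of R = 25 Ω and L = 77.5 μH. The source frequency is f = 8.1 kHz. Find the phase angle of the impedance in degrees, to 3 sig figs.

ω = 2πf = 50890 rad/s
X_L = ωL = 3.94 Ω
Parallel: admittances add. Y = 1/R + 1/(jωL)
Y = (0.0400 − j0.254) S
|Y| = 0.257 S → |Z| = 1/|Y| = 3.90 Ω, ∠Z = −∠Y = 81.0°

81.0°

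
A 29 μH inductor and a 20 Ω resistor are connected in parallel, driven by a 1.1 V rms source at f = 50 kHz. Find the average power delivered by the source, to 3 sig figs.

ω = 2πf = 314200 rad/s
X_L = ωL = 9.11 Ω
Parallel: admittances add. Y = 1/R + 1/(jωL)
Y = (0.0500 − j0.110) S
|Y| = 0.121 S → |Z| = 1/|Y| = 8.29 Ω, ∠Z = −∠Y = 65.5°
I = V/|Z| = 133 mA
P = VI cos φ = 1.1 × 0.133 × cos(65.5°) = 60.5 mW

60.5 mW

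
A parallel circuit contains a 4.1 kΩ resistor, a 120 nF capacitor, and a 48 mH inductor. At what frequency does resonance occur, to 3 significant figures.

2.10 kHz

ω₀ = 1/√(LC) = 1/√(0.048 × 1.2e-07) = 13180 rad/s
f₀ = ω₀/(2π) = 2.10 kHz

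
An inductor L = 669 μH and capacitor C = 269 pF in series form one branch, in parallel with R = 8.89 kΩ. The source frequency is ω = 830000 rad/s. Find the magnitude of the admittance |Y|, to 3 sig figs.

X_L = ωL = 555 Ω
X_C = 1/(ωC) = 4480 Ω
Branch 1: Z₁ = R = 8890 Ω
Branch 2 (series LC): Z₂ = j(X_L − X_C) = −j3920 Ω
Parallel: Z = Z₁Z₂/(Z₁+Z₂), |Z| = 3590 Ω, ∠Z = -66.2°
|Y| = 1/|Z| = 279 μS

279 μS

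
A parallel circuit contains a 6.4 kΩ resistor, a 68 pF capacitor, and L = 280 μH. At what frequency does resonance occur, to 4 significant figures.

ω₀ = 1/√(LC) = 1/√(0.00028 × 6.8e-11) = 7.247e+06 rad/s
f₀ = ω₀/(2π) = 1.153 MHz

1.153 MHz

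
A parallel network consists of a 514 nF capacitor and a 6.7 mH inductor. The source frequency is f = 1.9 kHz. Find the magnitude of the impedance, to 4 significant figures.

ω = 2πf = 11940 rad/s
X_L = ωL = 79.98 Ω
X_C = 1/(ωC) = 163.0 Ω
Parallel: admittances add. Y = 1/(jωL) + jωC
Y = (0 − j0.006366) S
|Y| = 0.006366 S → |Z| = 1/|Y| = 157.1 Ω, ∠Z = −∠Y = 90.00°

157.1 Ω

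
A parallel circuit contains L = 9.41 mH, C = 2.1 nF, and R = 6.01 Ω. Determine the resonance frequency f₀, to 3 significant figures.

ω₀ = 1/√(LC) = 1/√(0.00941 × 2.1e-09) = 225000 rad/s
f₀ = ω₀/(2π) = 35.8 kHz

35.8 kHz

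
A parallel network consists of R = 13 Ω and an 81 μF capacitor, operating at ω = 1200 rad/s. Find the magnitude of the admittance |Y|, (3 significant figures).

X_C = 1/(ωC) = 10.3 Ω
Parallel: admittances add. Y = 1/R + jωC
Y = (0.0769 + j0.0972) S
|Y| = 0.124 S → |Z| = 1/|Y| = 8.07 Ω, ∠Z = −∠Y = -51.6°

124 mS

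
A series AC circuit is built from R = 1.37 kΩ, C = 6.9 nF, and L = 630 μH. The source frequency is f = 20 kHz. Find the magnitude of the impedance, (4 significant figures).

1741 Ω

ω = 2πf = 125700 rad/s
X_L = ωL = 79.17 Ω
X_C = 1/(ωC) = 1153 Ω
Net reactance X = X_L − X_C = -1074 Ω
Z = 1370 − j1074 Ω
|Z| = √(1370² + 1074²) = 1741 Ω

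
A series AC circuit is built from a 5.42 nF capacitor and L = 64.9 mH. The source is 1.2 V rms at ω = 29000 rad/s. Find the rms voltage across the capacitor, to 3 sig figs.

X_L = ωL = 1880 Ω
X_C = 1/(ωC) = 6360 Ω
Net reactance X = X_L − X_C = -4480 Ω
Z = − j4480 Ω
|Z| = √(0² + 4480²) = 4480 Ω
I = V/|Z| = 268 μA
V_C = I·|Z_C| = 0.000268 × 6360 = 1.70 V

1.70 V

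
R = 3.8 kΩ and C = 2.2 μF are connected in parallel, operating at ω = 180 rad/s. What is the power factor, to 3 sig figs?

X_C = 1/(ωC) = 2530 Ω
Parallel: admittances add. Y = 1/R + jωC
Y = (0.000263 + j0.000396) S
|Y| = 0.000475 S → |Z| = 1/|Y| = 2100 Ω, ∠Z = −∠Y = -56.4°
cos φ = cos(-56.4°) = 0.553

0.553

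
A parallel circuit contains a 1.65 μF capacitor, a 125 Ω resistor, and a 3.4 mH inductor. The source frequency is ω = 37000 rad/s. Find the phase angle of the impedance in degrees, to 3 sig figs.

-81.4°

X_L = ωL = 126 Ω
X_C = 1/(ωC) = 16.4 Ω
Parallel: admittances add. Y = 1/R + 1/(jωL) + jωC
Y = (0.00800 + j0.0531) S
|Y| = 0.0537 S → |Z| = 1/|Y| = 18.6 Ω, ∠Z = −∠Y = -81.4°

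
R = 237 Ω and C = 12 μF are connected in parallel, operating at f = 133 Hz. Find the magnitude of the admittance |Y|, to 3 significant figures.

ω = 2πf = 835.7 rad/s
X_C = 1/(ωC) = 99.7 Ω
Parallel: admittances add. Y = 1/R + jωC
Y = (0.00422 + j0.0100) S
|Y| = 0.0109 S → |Z| = 1/|Y| = 91.9 Ω, ∠Z = −∠Y = -67.2°

10.9 mS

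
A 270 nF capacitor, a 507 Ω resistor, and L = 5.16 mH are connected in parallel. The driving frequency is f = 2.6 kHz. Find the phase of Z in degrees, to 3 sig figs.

75.2°

ω = 2πf = 16340 rad/s
X_L = ωL = 84.3 Ω
X_C = 1/(ωC) = 227 Ω
Parallel: admittances add. Y = 1/R + 1/(jωL) + jωC
Y = (0.00197 − j0.00745) S
|Y| = 0.00771 S → |Z| = 1/|Y| = 130 Ω, ∠Z = −∠Y = 75.2°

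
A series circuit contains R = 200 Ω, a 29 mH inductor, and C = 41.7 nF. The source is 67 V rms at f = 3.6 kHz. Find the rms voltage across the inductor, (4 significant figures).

ω = 2πf = 22620 rad/s
X_L = ωL = 656.0 Ω
X_C = 1/(ωC) = 1060 Ω
Net reactance X = X_L − X_C = -404.2 Ω
Z = 200.0 − j404.2 Ω
|Z| = √(200.0² + 404.2²) = 451.0 Ω
I = V/|Z| = 148.6 mA
V_L = I·|Z_L| = 0.1486 × 656.0 = 97.45 V

97.45 V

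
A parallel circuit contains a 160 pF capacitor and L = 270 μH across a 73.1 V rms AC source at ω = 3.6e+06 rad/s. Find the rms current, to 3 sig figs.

X_L = ωL = 972 Ω
X_C = 1/(ωC) = 1740 Ω
Parallel: admittances add. Y = 1/(jωL) + jωC
Y = (0 − j0.000453) S
|Y| = 0.000453 S → |Z| = 1/|Y| = 2210 Ω, ∠Z = −∠Y = 90.0°
I = V/|Z| = 73.1/2210 = 33.1 mA

33.1 mA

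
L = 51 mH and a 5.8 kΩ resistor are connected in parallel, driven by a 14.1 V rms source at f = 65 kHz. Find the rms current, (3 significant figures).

2.52 mA

ω = 2πf = 408400 rad/s
X_L = ωL = 20800 Ω
Parallel: admittances add. Y = 1/R + 1/(jωL)
Y = (0.000172 − j4.8e-05) S
|Y| = 0.000179 S → |Z| = 1/|Y| = 5590 Ω, ∠Z = −∠Y = 15.6°
I = V/|Z| = 14.1/5590 = 2.52 mA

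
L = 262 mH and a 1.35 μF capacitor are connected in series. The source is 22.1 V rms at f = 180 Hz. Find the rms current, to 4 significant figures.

ω = 2πf = 1131 rad/s
X_L = ωL = 296.3 Ω
X_C = 1/(ωC) = 655.0 Ω
Net reactance X = X_L − X_C = -358.6 Ω
Z = − j358.6 Ω
|Z| = √(0² + 358.6²) = 358.6 Ω
I = V/|Z| = 22.1/358.6 = 61.62 mA

61.62 mA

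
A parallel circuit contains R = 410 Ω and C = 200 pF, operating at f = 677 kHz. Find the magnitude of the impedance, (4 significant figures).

ω = 2πf = 4.254e+06 rad/s
X_C = 1/(ωC) = 1175 Ω
Parallel: admittances add. Y = 1/R + jωC
Y = (0.002439 + j0.0008507) S
|Y| = 0.002583 S → |Z| = 1/|Y| = 387.1 Ω, ∠Z = −∠Y = -19.23°

387.1 Ω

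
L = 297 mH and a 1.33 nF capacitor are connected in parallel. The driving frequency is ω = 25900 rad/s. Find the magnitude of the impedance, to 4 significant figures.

10470 Ω

X_L = ωL = 7692 Ω
X_C = 1/(ωC) = 29030 Ω
Parallel: admittances add. Y = 1/(jωL) + jωC
Y = (0 − j9.555e-05) S
|Y| = 9.555e-05 S → |Z| = 1/|Y| = 10470 Ω, ∠Z = −∠Y = 90.00°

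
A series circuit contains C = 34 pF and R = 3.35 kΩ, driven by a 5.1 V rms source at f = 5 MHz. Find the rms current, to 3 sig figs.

1.47 mA

ω = 2πf = 3.142e+07 rad/s
X_C = 1/(ωC) = 936 Ω
Z = 3350 − j936 Ω
|Z| = √(3350² + 936²) = 3480 Ω
I = V/|Z| = 5.1/3480 = 1.47 mA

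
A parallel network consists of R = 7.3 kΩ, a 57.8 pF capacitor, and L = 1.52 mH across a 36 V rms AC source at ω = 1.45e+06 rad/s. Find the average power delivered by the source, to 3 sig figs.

X_L = ωL = 2200 Ω
X_C = 1/(ωC) = 11900 Ω
Parallel: admittances add. Y = 1/R + 1/(jωL) + jωC
Y = (0.000137 − j0.000370) S
|Y| = 0.000394 S → |Z| = 1/|Y| = 2540 Ω, ∠Z = −∠Y = 69.7°
I = V/|Z| = 14.2 mA
P = VI cos φ = 36 × 0.0142 × cos(69.7°) = 178 mW

178 mW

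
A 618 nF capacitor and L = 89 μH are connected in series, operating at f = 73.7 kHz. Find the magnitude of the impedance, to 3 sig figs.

37.7 Ω

ω = 2πf = 463100 rad/s
X_L = ωL = 41.2 Ω
X_C = 1/(ωC) = 3.49 Ω
Net reactance X = X_L − X_C = 37.7 Ω
Z = j37.7 Ω
|Z| = √(0² + 37.7²) = 37.7 Ω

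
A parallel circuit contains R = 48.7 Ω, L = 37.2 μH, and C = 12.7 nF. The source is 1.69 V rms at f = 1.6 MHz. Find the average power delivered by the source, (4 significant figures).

58.65 mW

ω = 2πf = 1.005e+07 rad/s
X_L = ωL = 374.0 Ω
X_C = 1/(ωC) = 7.832 Ω
Parallel: admittances add. Y = 1/R + 1/(jωL) + jωC
Y = (0.02053 + j0.1250) S
|Y| = 0.1267 S → |Z| = 1/|Y| = 7.894 Ω, ∠Z = −∠Y = -80.67°
I = V/|Z| = 214.1 mA
P = VI cos φ = 1.69 × 0.2141 × cos(-80.67°) = 58.65 mW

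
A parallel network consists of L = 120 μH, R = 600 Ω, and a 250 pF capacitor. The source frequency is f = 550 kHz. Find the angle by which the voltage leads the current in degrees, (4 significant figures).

ω = 2πf = 3.456e+06 rad/s
X_L = ωL = 414.7 Ω
X_C = 1/(ωC) = 1157 Ω
Parallel: admittances add. Y = 1/R + 1/(jωL) + jωC
Y = (0.001667 − j0.001548) S
|Y| = 0.002274 S → |Z| = 1/|Y| = 439.7 Ω, ∠Z = −∠Y = 42.88°

42.88°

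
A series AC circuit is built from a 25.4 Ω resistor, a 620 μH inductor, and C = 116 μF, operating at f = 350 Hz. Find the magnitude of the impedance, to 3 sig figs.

25.5 Ω

ω = 2πf = 2199 rad/s
X_L = ωL = 1.36 Ω
X_C = 1/(ωC) = 3.92 Ω
Net reactance X = X_L − X_C = -2.56 Ω
Z = 25.4 − j2.56 Ω
|Z| = √(25.4² + 2.56²) = 25.5 Ω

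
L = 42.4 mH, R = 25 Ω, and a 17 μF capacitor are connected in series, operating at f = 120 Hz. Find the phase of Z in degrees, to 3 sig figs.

ω = 2πf = 754.0 rad/s
X_L = ωL = 32.0 Ω
X_C = 1/(ωC) = 78.0 Ω
Net reactance X = X_L − X_C = -46.0 Ω
Z = 25.0 − j46.0 Ω
|Z| = √(25.0² + 46.0²) = 52.4 Ω
∠Z = arctan(-46.0/25.0) = -61.5°

-61.5°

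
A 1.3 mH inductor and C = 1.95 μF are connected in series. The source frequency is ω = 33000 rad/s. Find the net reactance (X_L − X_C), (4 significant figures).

27.36 Ω

X_L = ωL = 42.90 Ω
X_C = 1/(ωC) = 15.54 Ω
X = 42.90 − 15.54 = 27.36 Ω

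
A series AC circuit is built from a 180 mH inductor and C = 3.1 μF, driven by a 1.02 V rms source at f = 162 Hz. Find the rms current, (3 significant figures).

7.63 mA

ω = 2πf = 1018 rad/s
X_L = ωL = 183 Ω
X_C = 1/(ωC) = 317 Ω
Net reactance X = X_L − X_C = -134 Ω
Z = − j134 Ω
|Z| = √(0² + 134²) = 134 Ω
I = V/|Z| = 1.02/134 = 7.63 mA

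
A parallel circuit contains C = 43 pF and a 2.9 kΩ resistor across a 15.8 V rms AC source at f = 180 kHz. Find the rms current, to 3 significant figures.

5.50 mA

ω = 2πf = 1.131e+06 rad/s
X_C = 1/(ωC) = 20600 Ω
Parallel: admittances add. Y = 1/R + jωC
Y = (0.000345 + j4.86e-05) S
|Y| = 0.000348 S → |Z| = 1/|Y| = 2870 Ω, ∠Z = −∠Y = -8.03°
I = V/|Z| = 15.8/2870 = 5.50 mA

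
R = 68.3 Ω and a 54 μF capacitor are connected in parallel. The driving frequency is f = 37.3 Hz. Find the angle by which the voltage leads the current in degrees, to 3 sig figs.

ω = 2πf = 234.4 rad/s
X_C = 1/(ωC) = 79.0 Ω
Parallel: admittances add. Y = 1/R + jωC
Y = (0.0146 + j0.0127) S
|Y| = 0.0194 S → |Z| = 1/|Y| = 51.7 Ω, ∠Z = −∠Y = -40.8°

-40.8°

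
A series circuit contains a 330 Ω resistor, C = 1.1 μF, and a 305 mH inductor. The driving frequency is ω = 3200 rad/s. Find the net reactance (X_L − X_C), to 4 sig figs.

X_L = ωL = 976.0 Ω
X_C = 1/(ωC) = 284.1 Ω
X = 976.0 − 284.1 = 691.9 Ω

691.9 Ω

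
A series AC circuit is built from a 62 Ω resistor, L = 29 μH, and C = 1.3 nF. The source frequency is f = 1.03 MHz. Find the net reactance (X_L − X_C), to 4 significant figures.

ω = 2πf = 6.472e+06 rad/s
X_L = ωL = 187.7 Ω
X_C = 1/(ωC) = 118.9 Ω
X = 187.7 − 118.9 = 68.82 Ω

68.82 Ω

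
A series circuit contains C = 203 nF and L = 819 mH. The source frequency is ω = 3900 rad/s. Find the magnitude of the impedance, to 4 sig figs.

1931 Ω

X_L = ωL = 3194 Ω
X_C = 1/(ωC) = 1263 Ω
Net reactance X = X_L − X_C = 1931 Ω
Z = j1931 Ω
|Z| = √(0² + 1931²) = 1931 Ω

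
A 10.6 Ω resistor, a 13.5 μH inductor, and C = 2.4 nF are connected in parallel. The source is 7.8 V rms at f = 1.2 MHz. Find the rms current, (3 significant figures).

ω = 2πf = 7.54e+06 rad/s
X_L = ωL = 102 Ω
X_C = 1/(ωC) = 55.3 Ω
Parallel: admittances add. Y = 1/R + 1/(jωL) + jωC
Y = (0.0943 + j0.00827) S
|Y| = 0.0947 S → |Z| = 1/|Y| = 10.6 Ω, ∠Z = −∠Y = -5.01°
I = V/|Z| = 7.8/10.6 = 739 mA

739 mA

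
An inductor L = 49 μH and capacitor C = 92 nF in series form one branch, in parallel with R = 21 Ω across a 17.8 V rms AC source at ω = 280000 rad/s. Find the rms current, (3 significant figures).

X_L = ωL = 13.7 Ω
X_C = 1/(ωC) = 38.8 Ω
Branch 1: Z₁ = R = 21.0 Ω
Branch 2 (series LC): Z₂ = j(X_L − X_C) = −j25.1 Ω
Parallel: Z = Z₁Z₂/(Z₁+Z₂), |Z| = 16.1 Ω, ∠Z = -39.9°
I = V/|Z| = 17.8/16.1 = 1.11 A

1.11 A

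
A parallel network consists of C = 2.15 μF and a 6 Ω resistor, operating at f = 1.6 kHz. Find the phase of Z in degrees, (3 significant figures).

ω = 2πf = 10050 rad/s
X_C = 1/(ωC) = 46.3 Ω
Parallel: admittances add. Y = 1/R + jωC
Y = (0.167 + j0.0216) S
|Y| = 0.168 S → |Z| = 1/|Y| = 5.95 Ω, ∠Z = −∠Y = -7.39°

-7.39°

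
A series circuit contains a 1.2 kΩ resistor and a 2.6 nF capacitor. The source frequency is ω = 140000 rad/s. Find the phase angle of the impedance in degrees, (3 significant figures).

X_C = 1/(ωC) = 2750 Ω
Z = 1200 − j2750 Ω
|Z| = √(1200² + 2750²) = 3000 Ω
∠Z = arctan(-2750/1200) = -66.4°

-66.4°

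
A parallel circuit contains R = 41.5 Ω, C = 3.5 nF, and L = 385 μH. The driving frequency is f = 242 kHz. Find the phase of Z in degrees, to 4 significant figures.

-8.529°

ω = 2πf = 1.521e+06 rad/s
X_L = ωL = 585.4 Ω
X_C = 1/(ωC) = 187.9 Ω
Parallel: admittances add. Y = 1/R + 1/(jωL) + jωC
Y = (0.02410 + j0.003614) S
|Y| = 0.02437 S → |Z| = 1/|Y| = 41.04 Ω, ∠Z = −∠Y = -8.529°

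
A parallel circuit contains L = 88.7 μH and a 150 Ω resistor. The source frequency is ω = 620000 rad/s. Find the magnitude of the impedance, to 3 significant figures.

X_L = ωL = 55.0 Ω
Parallel: admittances add. Y = 1/R + 1/(jωL)
Y = (0.00667 − j0.0182) S
|Y| = 0.0194 S → |Z| = 1/|Y| = 51.6 Ω, ∠Z = −∠Y = 69.9°

51.6 Ω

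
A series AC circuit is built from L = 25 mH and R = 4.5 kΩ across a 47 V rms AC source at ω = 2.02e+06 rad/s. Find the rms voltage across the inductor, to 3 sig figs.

X_L = ωL = 50500 Ω
Z = 4500 + j50500 Ω
|Z| = √(4500² + 50500²) = 50700 Ω
I = V/|Z| = 927 μA
V_L = I·|Z_L| = 0.000927 × 50500 = 46.8 V

46.8 V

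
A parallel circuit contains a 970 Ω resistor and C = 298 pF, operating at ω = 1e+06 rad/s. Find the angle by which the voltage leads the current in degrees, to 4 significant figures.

X_C = 1/(ωC) = 3356 Ω
Parallel: admittances add. Y = 1/R + jωC
Y = (0.001031 + j0.0002980) S
|Y| = 0.001073 S → |Z| = 1/|Y| = 931.9 Ω, ∠Z = −∠Y = -16.12°

-16.12°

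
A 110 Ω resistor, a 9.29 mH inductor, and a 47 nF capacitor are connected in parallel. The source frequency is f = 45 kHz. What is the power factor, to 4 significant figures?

ω = 2πf = 282700 rad/s
X_L = ωL = 2627 Ω
X_C = 1/(ωC) = 75.25 Ω
Parallel: admittances add. Y = 1/R + 1/(jωL) + jωC
Y = (0.009091 + j0.01291) S
|Y| = 0.01579 S → |Z| = 1/|Y| = 63.34 Ω, ∠Z = −∠Y = -54.84°
cos φ = cos(-54.84°) = 0.5758

0.5758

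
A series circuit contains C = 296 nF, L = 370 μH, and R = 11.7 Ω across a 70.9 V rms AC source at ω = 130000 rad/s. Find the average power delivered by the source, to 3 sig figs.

X_L = ωL = 48.1 Ω
X_C = 1/(ωC) = 26.0 Ω
Net reactance X = X_L − X_C = 22.1 Ω
Z = 11.7 + j22.1 Ω
|Z| = √(11.7² + 22.1²) = 25.0 Ω
∠Z = arctan(22.1/11.7) = 62.1°
I = V/|Z| = 2.83 A
P = VI cos φ = 70.9 × 2.83 × cos(62.1°) = 94.0 W

94.0 W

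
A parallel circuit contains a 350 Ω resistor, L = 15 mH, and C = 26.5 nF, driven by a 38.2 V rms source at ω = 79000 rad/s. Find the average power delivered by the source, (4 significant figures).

X_L = ωL = 1185 Ω
X_C = 1/(ωC) = 477.7 Ω
Parallel: admittances add. Y = 1/R + 1/(jωL) + jωC
Y = (0.002857 + j0.001250) S
|Y| = 0.003118 S → |Z| = 1/|Y| = 320.7 Ω, ∠Z = −∠Y = -23.62°
I = V/|Z| = 119.1 mA
P = VI cos φ = 38.2 × 0.1191 × cos(-23.62°) = 4.169 W

4.169 W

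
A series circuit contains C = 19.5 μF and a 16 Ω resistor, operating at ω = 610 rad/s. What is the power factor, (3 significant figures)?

0.187

X_C = 1/(ωC) = 84.1 Ω
Z = 16.0 − j84.1 Ω
|Z| = √(16.0² + 84.1²) = 85.6 Ω
∠Z = arctan(-84.1/16.0) = -79.2°
cos φ = cos(-79.2°) = 0.187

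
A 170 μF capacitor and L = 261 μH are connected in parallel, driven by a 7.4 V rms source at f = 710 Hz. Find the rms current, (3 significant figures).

744 mA

ω = 2πf = 4461 rad/s
X_L = ωL = 1.16 Ω
X_C = 1/(ωC) = 1.32 Ω
Parallel: admittances add. Y = 1/(jωL) + jωC
Y = (0 − j0.100) S
|Y| = 0.100 S → |Z| = 1/|Y| = 9.95 Ω, ∠Z = −∠Y = 90.0°
I = V/|Z| = 7.4/9.95 = 744 mA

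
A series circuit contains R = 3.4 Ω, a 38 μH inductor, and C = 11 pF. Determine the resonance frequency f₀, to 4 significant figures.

ω₀ = 1/√(LC) = 1/√(3.8e-05 × 1.1e-11) = 4.891e+07 rad/s
f₀ = ω₀/(2π) = 7.785 MHz

7.785 MHz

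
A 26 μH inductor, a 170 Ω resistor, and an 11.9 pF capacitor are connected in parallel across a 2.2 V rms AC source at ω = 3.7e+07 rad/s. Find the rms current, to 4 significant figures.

X_L = ωL = 962.0 Ω
X_C = 1/(ωC) = 2271 Ω
Parallel: admittances add. Y = 1/R + 1/(jωL) + jωC
Y = (0.005882 − j0.0005992) S
|Y| = 0.005913 S → |Z| = 1/|Y| = 169.1 Ω, ∠Z = −∠Y = 5.816°
I = V/|Z| = 2.2/169.1 = 13.01 mA

13.01 mA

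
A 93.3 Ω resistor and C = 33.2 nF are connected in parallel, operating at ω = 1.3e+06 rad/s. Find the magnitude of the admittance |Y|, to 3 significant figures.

44.5 mS

X_C = 1/(ωC) = 23.2 Ω
Parallel: admittances add. Y = 1/R + jωC
Y = (0.0107 + j0.0432) S
|Y| = 0.0445 S → |Z| = 1/|Y| = 22.5 Ω, ∠Z = −∠Y = -76.1°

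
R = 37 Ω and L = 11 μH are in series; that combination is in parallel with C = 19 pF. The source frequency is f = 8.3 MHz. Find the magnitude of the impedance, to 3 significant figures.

1330 Ω

ω = 2πf = 5.215e+07 rad/s
X_L = ωL = 574 Ω
X_C = 1/(ωC) = 1010 Ω
Branch 1 (R+jX_L): Z₁ = 37.0 + j574 Ω, |Z₁| = 575 Ω
Branch 2 (−jX_C): Z₂ = −j1010 Ω
Parallel: Z = Z₁Z₂/(Z₁+Z₂), |Z| = 1330 Ω, ∠Z = 81.5°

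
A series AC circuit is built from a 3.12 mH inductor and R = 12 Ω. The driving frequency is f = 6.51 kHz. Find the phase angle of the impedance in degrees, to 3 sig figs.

ω = 2πf = 40900 rad/s
X_L = ωL = 128 Ω
Z = 12.0 + j128 Ω
|Z| = √(12.0² + 128²) = 128 Ω
∠Z = arctan(128/12.0) = 84.6°

84.6°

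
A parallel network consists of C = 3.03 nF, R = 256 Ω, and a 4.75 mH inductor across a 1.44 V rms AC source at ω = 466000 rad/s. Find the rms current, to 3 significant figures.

X_L = ωL = 2210 Ω
X_C = 1/(ωC) = 708 Ω
Parallel: admittances add. Y = 1/R + 1/(jωL) + jωC
Y = (0.00391 + j0.000960) S
|Y| = 0.00402 S → |Z| = 1/|Y| = 249 Ω, ∠Z = −∠Y = -13.8°
I = V/|Z| = 1.44/249 = 5.79 mA

5.79 mA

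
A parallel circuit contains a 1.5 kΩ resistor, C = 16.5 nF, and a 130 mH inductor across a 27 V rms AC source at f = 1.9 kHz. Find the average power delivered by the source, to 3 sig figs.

486 mW

ω = 2πf = 11940 rad/s
X_L = ωL = 1550 Ω
X_C = 1/(ωC) = 5080 Ω
Parallel: admittances add. Y = 1/R + 1/(jωL) + jωC
Y = (0.000667 − j0.000447) S
|Y| = 0.000803 S → |Z| = 1/|Y| = 1250 Ω, ∠Z = −∠Y = 33.9°
I = V/|Z| = 21.7 mA
P = VI cos φ = 27 × 0.0217 × cos(33.9°) = 486 mW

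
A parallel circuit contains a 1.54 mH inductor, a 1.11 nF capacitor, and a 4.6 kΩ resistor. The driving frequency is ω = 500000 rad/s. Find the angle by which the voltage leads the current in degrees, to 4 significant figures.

73.71°

X_L = ωL = 770.0 Ω
X_C = 1/(ωC) = 1802 Ω
Parallel: admittances add. Y = 1/R + 1/(jωL) + jωC
Y = (0.0002174 − j0.0007437) S
|Y| = 0.0007748 S → |Z| = 1/|Y| = 1291 Ω, ∠Z = −∠Y = 73.71°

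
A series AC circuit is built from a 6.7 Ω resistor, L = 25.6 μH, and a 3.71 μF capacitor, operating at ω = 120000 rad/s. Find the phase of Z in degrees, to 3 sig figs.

X_L = ωL = 3.07 Ω
X_C = 1/(ωC) = 2.25 Ω
Net reactance X = X_L − X_C = 0.826 Ω
Z = 6.70 + j0.826 Ω
|Z| = √(6.70² + 0.826²) = 6.75 Ω
∠Z = arctan(0.826/6.70) = 7.03°

7.03°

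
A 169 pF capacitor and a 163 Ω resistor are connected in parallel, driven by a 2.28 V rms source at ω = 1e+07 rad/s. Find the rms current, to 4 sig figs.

X_C = 1/(ωC) = 591.7 Ω
Parallel: admittances add. Y = 1/R + jωC
Y = (0.006135 + j0.001690) S
|Y| = 0.006363 S → |Z| = 1/|Y| = 157.1 Ω, ∠Z = −∠Y = -15.40°
I = V/|Z| = 2.28/157.1 = 14.51 mA

14.51 mA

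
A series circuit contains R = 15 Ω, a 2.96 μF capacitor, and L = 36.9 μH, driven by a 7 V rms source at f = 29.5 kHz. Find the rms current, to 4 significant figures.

ω = 2πf = 185400 rad/s
X_L = ωL = 6.840 Ω
X_C = 1/(ωC) = 1.823 Ω
Net reactance X = X_L − X_C = 5.017 Ω
Z = 15.00 + j5.017 Ω
|Z| = √(15.00² + 5.017²) = 15.82 Ω
I = V/|Z| = 7/15.82 = 442.6 mA

442.6 mA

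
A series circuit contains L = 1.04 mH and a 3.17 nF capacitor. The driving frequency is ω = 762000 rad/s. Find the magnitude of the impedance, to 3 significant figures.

X_L = ωL = 792 Ω
X_C = 1/(ωC) = 414 Ω
Net reactance X = X_L − X_C = 378 Ω
Z = j378 Ω
|Z| = √(0² + 378²) = 378 Ω

378 Ω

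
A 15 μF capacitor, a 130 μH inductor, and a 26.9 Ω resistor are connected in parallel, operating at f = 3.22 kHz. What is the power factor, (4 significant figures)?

0.4360

ω = 2πf = 20230 rad/s
X_L = ωL = 2.630 Ω
X_C = 1/(ωC) = 3.295 Ω
Parallel: admittances add. Y = 1/R + 1/(jωL) + jωC
Y = (0.03717 − j0.07673) S
|Y| = 0.08526 S → |Z| = 1/|Y| = 11.73 Ω, ∠Z = −∠Y = 64.15°
cos φ = cos(64.15°) = 0.4360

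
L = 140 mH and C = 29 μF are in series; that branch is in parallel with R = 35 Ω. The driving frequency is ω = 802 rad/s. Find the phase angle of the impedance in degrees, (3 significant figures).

26.8°

X_L = ωL = 112 Ω
X_C = 1/(ωC) = 43.0 Ω
Branch 1: Z₁ = R = 35.0 Ω
Branch 2 (series LC): Z₂ = j(X_L − X_C) = j69.3 Ω
Parallel: Z = Z₁Z₂/(Z₁+Z₂), |Z| = 31.2 Ω, ∠Z = 26.8°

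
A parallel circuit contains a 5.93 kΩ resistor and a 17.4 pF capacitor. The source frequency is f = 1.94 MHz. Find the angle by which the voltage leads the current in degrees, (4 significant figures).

ω = 2πf = 1.219e+07 rad/s
X_C = 1/(ωC) = 4715 Ω
Parallel: admittances add. Y = 1/R + jωC
Y = (0.0001686 + j0.0002121) S
|Y| = 0.0002710 S → |Z| = 1/|Y| = 3691 Ω, ∠Z = −∠Y = -51.51°

-51.51°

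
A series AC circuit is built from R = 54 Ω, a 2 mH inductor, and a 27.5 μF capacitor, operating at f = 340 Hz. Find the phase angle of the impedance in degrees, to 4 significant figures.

-13.28°

ω = 2πf = 2136 rad/s
X_L = ωL = 4.273 Ω
X_C = 1/(ωC) = 17.02 Ω
Net reactance X = X_L − X_C = -12.75 Ω
Z = 54.00 − j12.75 Ω
|Z| = √(54.00² + 12.75²) = 55.48 Ω
∠Z = arctan(-12.75/54.00) = -13.28°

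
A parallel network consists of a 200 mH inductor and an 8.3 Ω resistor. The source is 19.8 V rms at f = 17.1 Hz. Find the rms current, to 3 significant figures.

2.56 A

ω = 2πf = 107.4 rad/s
X_L = ωL = 21.5 Ω
Parallel: admittances add. Y = 1/R + 1/(jωL)
Y = (0.120 − j0.0465) S
|Y| = 0.129 S → |Z| = 1/|Y| = 7.74 Ω, ∠Z = −∠Y = 21.1°
I = V/|Z| = 19.8/7.74 = 2.56 A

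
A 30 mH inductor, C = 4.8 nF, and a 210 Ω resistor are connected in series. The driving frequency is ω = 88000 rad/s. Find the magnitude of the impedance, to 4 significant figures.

X_L = ωL = 2640 Ω
X_C = 1/(ωC) = 2367 Ω
Net reactance X = X_L − X_C = 272.6 Ω
Z = 210.0 + j272.6 Ω
|Z| = √(210.0² + 272.6²) = 344.1 Ω

344.1 Ω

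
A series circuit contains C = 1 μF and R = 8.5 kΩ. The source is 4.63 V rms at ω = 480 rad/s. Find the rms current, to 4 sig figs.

X_C = 1/(ωC) = 2083 Ω
Z = 8500 − j2083 Ω
|Z| = √(8500² + 2083²) = 8752 Ω
I = V/|Z| = 4.63/8752 = 529.0 μA

529.0 μA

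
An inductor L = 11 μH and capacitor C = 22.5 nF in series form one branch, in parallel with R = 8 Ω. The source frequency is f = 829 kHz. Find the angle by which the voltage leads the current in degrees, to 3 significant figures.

ω = 2πf = 5.209e+06 rad/s
X_L = ωL = 57.3 Ω
X_C = 1/(ωC) = 8.53 Ω
Branch 1: Z₁ = R = 8.00 Ω
Branch 2 (series LC): Z₂ = j(X_L − X_C) = j48.8 Ω
Parallel: Z = Z₁Z₂/(Z₁+Z₂), |Z| = 7.89 Ω, ∠Z = 9.32°

9.32°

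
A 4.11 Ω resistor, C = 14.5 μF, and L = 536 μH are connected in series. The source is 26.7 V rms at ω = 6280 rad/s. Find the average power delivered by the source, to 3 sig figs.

X_L = ωL = 3.37 Ω
X_C = 1/(ωC) = 11.0 Ω
Net reactance X = X_L − X_C = -7.62 Ω
Z = 4.11 − j7.62 Ω
|Z| = √(4.11² + 7.62²) = 8.65 Ω
∠Z = arctan(-7.62/4.11) = -61.6°
I = V/|Z| = 3.09 A
P = VI cos φ = 26.7 × 3.09 × cos(-61.6°) = 39.1 W

39.1 W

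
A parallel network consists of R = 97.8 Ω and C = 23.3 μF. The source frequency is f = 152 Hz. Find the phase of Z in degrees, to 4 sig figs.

ω = 2πf = 955.0 rad/s
X_C = 1/(ωC) = 44.94 Ω
Parallel: admittances add. Y = 1/R + jωC
Y = (0.01022 + j0.02225) S
|Y| = 0.02449 S → |Z| = 1/|Y| = 40.83 Ω, ∠Z = −∠Y = -65.32°

-65.32°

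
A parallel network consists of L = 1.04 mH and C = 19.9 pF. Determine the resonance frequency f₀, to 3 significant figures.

1.11 MHz

ω₀ = 1/√(LC) = 1/√(0.00104 × 1.99e-11) = 6.951e+06 rad/s
f₀ = ω₀/(2π) = 1.11 MHz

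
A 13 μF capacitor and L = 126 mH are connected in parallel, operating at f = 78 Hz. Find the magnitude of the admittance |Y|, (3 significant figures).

9.82 mS

ω = 2πf = 490.1 rad/s
X_L = ωL = 61.8 Ω
X_C = 1/(ωC) = 157 Ω
Parallel: admittances add. Y = 1/(jωL) + jωC
Y = (0 − j0.00982) S
|Y| = 0.00982 S → |Z| = 1/|Y| = 102 Ω, ∠Z = −∠Y = 90.0°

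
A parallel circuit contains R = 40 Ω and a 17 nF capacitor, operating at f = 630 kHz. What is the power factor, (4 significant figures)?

0.3483

ω = 2πf = 3.958e+06 rad/s
X_C = 1/(ωC) = 14.86 Ω
Parallel: admittances add. Y = 1/R + jωC
Y = (0.02500 + j0.06729) S
|Y| = 0.07179 S → |Z| = 1/|Y| = 13.93 Ω, ∠Z = −∠Y = -69.62°
cos φ = cos(-69.62°) = 0.3483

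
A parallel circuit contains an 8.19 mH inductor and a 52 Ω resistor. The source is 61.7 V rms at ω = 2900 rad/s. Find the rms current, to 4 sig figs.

2.856 A

X_L = ωL = 23.75 Ω
Parallel: admittances add. Y = 1/R + 1/(jωL)
Y = (0.01923 − j0.04210) S
|Y| = 0.04629 S → |Z| = 1/|Y| = 21.60 Ω, ∠Z = −∠Y = 65.45°
I = V/|Z| = 61.7/21.60 = 2.856 A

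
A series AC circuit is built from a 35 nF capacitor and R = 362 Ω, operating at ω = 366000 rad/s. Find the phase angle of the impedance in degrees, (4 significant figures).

X_C = 1/(ωC) = 78.06 Ω
Z = 362.0 − j78.06 Ω
|Z| = √(362.0² + 78.06²) = 370.3 Ω
∠Z = arctan(-78.06/362.0) = -12.17°

-12.17°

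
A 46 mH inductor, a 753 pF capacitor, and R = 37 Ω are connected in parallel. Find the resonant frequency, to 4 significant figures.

ω₀ = 1/√(LC) = 1/√(0.046 × 7.53e-10) = 169900 rad/s
f₀ = ω₀/(2π) = 27.04 kHz

27.04 kHz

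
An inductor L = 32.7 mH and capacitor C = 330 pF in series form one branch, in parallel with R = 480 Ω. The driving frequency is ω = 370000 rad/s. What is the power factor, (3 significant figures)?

X_L = ωL = 12100 Ω
X_C = 1/(ωC) = 8190 Ω
Branch 1: Z₁ = R = 480 Ω
Branch 2 (series LC): Z₂ = j(X_L − X_C) = j3910 Ω
Parallel: Z = Z₁Z₂/(Z₁+Z₂), |Z| = 476 Ω, ∠Z = 7.00°
cos φ = cos(7.00°) = 0.993

0.993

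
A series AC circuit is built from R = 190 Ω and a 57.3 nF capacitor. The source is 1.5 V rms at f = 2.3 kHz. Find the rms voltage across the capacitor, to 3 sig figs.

ω = 2πf = 14450 rad/s
X_C = 1/(ωC) = 1210 Ω
Z = 190 − j1210 Ω
|Z| = √(190² + 1210²) = 1220 Ω
I = V/|Z| = 1.23 mA
V_C = I·|Z_C| = 0.00123 × 1210 = 1.48 V

1.48 V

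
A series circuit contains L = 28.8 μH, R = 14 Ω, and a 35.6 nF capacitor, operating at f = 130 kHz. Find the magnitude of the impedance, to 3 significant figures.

17.7 Ω

ω = 2πf = 816800 rad/s
X_L = ωL = 23.5 Ω
X_C = 1/(ωC) = 34.4 Ω
Net reactance X = X_L − X_C = -10.9 Ω
Z = 14.0 − j10.9 Ω
|Z| = √(14.0² + 10.9²) = 17.7 Ω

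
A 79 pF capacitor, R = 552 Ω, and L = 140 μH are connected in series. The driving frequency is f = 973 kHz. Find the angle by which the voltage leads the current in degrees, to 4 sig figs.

ω = 2πf = 6.114e+06 rad/s
X_L = ωL = 855.9 Ω
X_C = 1/(ωC) = 2071 Ω
Net reactance X = X_L − X_C = -1215 Ω
Z = 552.0 − j1215 Ω
|Z| = √(552.0² + 1215²) = 1334 Ω
∠Z = arctan(-1215/552.0) = -65.56°

-65.56°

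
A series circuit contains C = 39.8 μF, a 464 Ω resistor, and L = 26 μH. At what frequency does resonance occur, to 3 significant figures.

4.95 kHz

ω₀ = 1/√(LC) = 1/√(2.6e-05 × 3.98e-05) = 31090 rad/s
f₀ = ω₀/(2π) = 4.95 kHz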